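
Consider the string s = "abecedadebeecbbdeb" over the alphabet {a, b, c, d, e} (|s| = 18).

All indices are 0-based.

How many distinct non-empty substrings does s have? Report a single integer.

153

rank→(start, suffix):
  0 → (0, 'abecedadebeecbbdeb')
  1 → (6, 'adebeecbbdeb')
  2 → (17, 'b')
  3 → (13, 'bbdeb')
  4 → (14, 'bdeb')
  5 → (1, 'becedadebeecbbdeb')
  6 → (9, 'beecbbdeb')
  7 → (12, 'cbbdeb')
  8 → (3, 'cedadebeecbbdeb')
  9 → (5, 'dadebeecbbdeb')
  10 → (15, 'deb')
  11 → (7, 'debeecbbdeb')
  12 → (16, 'eb')
  13 → (8, 'ebeecbbdeb')
  14 → (11, 'ecbbdeb')
  15 → (2, 'ecedadebeecbbdeb')
  16 → (4, 'edadebeecbbdeb')
  17 → (10, 'eecbbdeb')

SA = [0, 6, 17, 13, 14, 1, 9, 12, 3, 5, 15, 7, 16, 8, 11, 2, 4, 10]
i: (SA[i-1],SA[i]) lcp shared
  1: (0,6) 1 'a'
  2: (6,17) 0 ''
  3: (17,13) 1 'b'
  4: (13,14) 1 'b'
  5: (14,1) 1 'b'
  6: (1,9) 2 'be'
  7: (9,12) 0 ''
  8: (12,3) 1 'c'
  9: (3,5) 0 ''
  10: (5,15) 1 'd'
  11: (15,7) 3 'deb'
  12: (7,16) 0 ''
  13: (16,8) 2 'eb'
  14: (8,11) 1 'e'
  15: (11,2) 2 'ec'
  16: (2,4) 1 'e'
  17: (4,10) 1 'e'

n(n+1)/2 = 18·19/2 = 171
Σ LCP = 0 + 1 + 0 + 1 + 1 + 1 + 2 + 0 + 1 + 0 + 1 + 3 + 0 + 2 + 1 + 2 + 1 + 1 = 18
distinct = 171 − 18 = 153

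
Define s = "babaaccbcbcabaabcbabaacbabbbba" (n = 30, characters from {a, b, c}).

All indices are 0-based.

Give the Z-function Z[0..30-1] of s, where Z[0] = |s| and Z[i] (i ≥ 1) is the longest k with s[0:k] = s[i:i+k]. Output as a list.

[30, 0, 2, 0, 0, 0, 0, 1, 0, 1, 0, 0, 2, 0, 0, 1, 0, 6, 0, 2, 0, 0, 0, 3, 0, 1, 1, 1, 2, 0]

Z[0]=30
i=1: fresh scan; Z[1]=0
i=2: fresh scan; Z[2]=2 extend→box=[2,4)
i=3: min(r-i=1, Z[1]=0)=0; Z[3]=0
i=4: fresh scan; Z[4]=0
i=5: fresh scan; Z[5]=0
i=6: fresh scan; Z[6]=0
i=7: fresh scan; Z[7]=1 extend→box=[7,8)
i=8: fresh scan; Z[8]=0
i=9: fresh scan; Z[9]=1 extend→box=[9,10)
i=10: fresh scan; Z[10]=0
i=11: fresh scan; Z[11]=0
i=12: fresh scan; Z[12]=2 extend→box=[12,14)
i=13: min(r-i=1, Z[1]=0)=0; Z[13]=0
i=14: fresh scan; Z[14]=0
i=15: fresh scan; Z[15]=1 extend→box=[15,16)
i=16: fresh scan; Z[16]=0
i=17: fresh scan; Z[17]=6 extend→box=[17,23)
i=18: min(r-i=5, Z[1]=0)=0; Z[18]=0
i=19: min(r-i=4, Z[2]=2)=2; Z[19]=2
i=20: min(r-i=3, Z[3]=0)=0; Z[20]=0
i=21: min(r-i=2, Z[4]=0)=0; Z[21]=0
i=22: min(r-i=1, Z[5]=0)=0; Z[22]=0
i=23: fresh scan; Z[23]=3 extend→box=[23,26)
i=24: min(r-i=2, Z[1]=0)=0; Z[24]=0
i=25: min(r-i=1, Z[2]=2)=1; Z[25]=1
i=26: fresh scan; Z[26]=1 extend→box=[26,27)
i=27: fresh scan; Z[27]=1 extend→box=[27,28)
i=28: fresh scan; Z[28]=2 extend→box=[28,30)
i=29: min(r-i=1, Z[1]=0)=0; Z[29]=0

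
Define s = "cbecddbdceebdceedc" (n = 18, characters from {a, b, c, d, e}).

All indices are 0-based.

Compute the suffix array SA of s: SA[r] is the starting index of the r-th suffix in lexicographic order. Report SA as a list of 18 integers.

[6, 11, 1, 17, 0, 3, 8, 13, 5, 16, 7, 12, 4, 10, 2, 15, 9, 14]

rank | idx | suffix
   0 |   6 | bdceebdceedc
   1 |  11 | bdceedc
   2 |   1 | becddbdceebdceedc
   3 |  17 | c
   4 |   0 | cbecddbdceebdceedc
   5 |   3 | cddbdceebdceedc
   6 |   8 | ceebdceedc
   7 |  13 | ceedc
   8 |   5 | dbdceebdceedc
   9 |  16 | dc
  10 |   7 | dceebdceedc
  11 |  12 | dceedc
  12 |   4 | ddbdceebdceedc
  13 |  10 | ebdceedc
  14 |   2 | ecddbdceebdceedc
  15 |  15 | edc
  16 |   9 | eebdceedc
  17 |  14 | eedc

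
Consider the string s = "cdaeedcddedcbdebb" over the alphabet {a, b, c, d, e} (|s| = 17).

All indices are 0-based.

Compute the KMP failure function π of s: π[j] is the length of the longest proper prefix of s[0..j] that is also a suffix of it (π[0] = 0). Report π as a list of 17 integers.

π[0] = 0
j=1 s[j]='d': π[1]=0 (border '')
j=2 s[j]='a': π[2]=0 (border '')
j=3 s[j]='e': π[3]=0 (border '')
j=4 s[j]='e': π[4]=0 (border '')
j=5 s[j]='d': π[5]=0 (border '')
j=6 s[j]='c': π[6]=1 (border 'c')
j=7 s[j]='d': π[7]=2 (border 'cd')
j=8 s[j]='d': k: 2→0; π[8]=0 (border '')
j=9 s[j]='e': π[9]=0 (border '')
j=10 s[j]='d': π[10]=0 (border '')
j=11 s[j]='c': π[11]=1 (border 'c')
j=12 s[j]='b': k: 1→0; π[12]=0 (border '')
j=13 s[j]='d': π[13]=0 (border '')
j=14 s[j]='e': π[14]=0 (border '')
j=15 s[j]='b': π[15]=0 (border '')
j=16 s[j]='b': π[16]=0 (border '')

[0, 0, 0, 0, 0, 0, 1, 2, 0, 0, 0, 1, 0, 0, 0, 0, 0]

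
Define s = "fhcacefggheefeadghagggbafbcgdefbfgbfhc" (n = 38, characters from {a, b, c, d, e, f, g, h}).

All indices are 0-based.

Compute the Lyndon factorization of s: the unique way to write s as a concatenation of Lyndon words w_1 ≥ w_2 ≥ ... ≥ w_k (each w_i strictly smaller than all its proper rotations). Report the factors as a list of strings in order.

["fh", "c", "acefggheefeadghagggbafbcgdefbfgbfhc"]

emit factor 1: 'fh' (i=0, period=2)
emit factor 2: 'c' (i=2, period=1)
emit factor 3: 'acefggheefeadghagggbafbcgdefbfgbfhc' (i=3, period=35)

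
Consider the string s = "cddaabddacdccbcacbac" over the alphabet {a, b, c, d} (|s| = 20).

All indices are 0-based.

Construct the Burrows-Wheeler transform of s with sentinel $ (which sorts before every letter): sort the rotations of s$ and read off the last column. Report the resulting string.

cdabcdccaabacda$ddccb

rank  rotation               last
    0  $cddaabddacdccbcacbac  c
    1  aabddacdccbcacbac$cdd  d
    2  abddacdccbcacbac$cdda  a
    3  ac$cddaabddacdccbcacb  b
    4  acbac$cddaabddacdccbc  c
    5  acdccbcacbac$cddaabdd  d
    6  bac$cddaabddacdccbcac  c
    7  bcacbac$cddaabddacdcc  c
    8  bddacdccbcacbac$cddaa  a
    9  c$cddaabddacdccbcacba  a
   10  cacbac$cddaabddacdccb  b
   11  cbac$cddaabddacdccbca  a
   12  cbcacbac$cddaabddacdc  c
   13  ccbcacbac$cddaabddacd  d
   14  cdccbcacbac$cddaabdda  a
   15  cddaabddacdccbcacbac$  $
   16  daabddacdccbcacbac$cd  d
   17  dacdccbcacbac$cddaabd  d
   18  dccbcacbac$cddaabddac  c
   19  ddaabddacdccbcacbac$c  c
   20  ddacdccbcacbac$cddaab  b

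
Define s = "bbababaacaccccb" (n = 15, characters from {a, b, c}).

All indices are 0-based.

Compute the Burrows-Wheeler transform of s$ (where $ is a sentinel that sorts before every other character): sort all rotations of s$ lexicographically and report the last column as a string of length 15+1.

rank  rotation          last
    0  $bbababaacaccccb  b
    1  aacaccccb$bbabab  b
    2  abaacaccccb$bbab  b
    3  ababaacaccccb$bb  b
    4  acaccccb$bbababa  a
    5  accccb$bbababaac  c
    6  b$bbababaacacccc  c
    7  baacaccccb$bbaba  a
    8  babaacaccccb$bba  a
    9  bababaacaccccb$b  b
   10  bbababaacaccccb$  $
   11  caccccb$bbababaa  a
   12  cb$bbababaacaccc  c
   13  ccb$bbababaacacc  c
   14  cccb$bbababaacac  c
   15  ccccb$bbababaaca  a

bbbbaccaab$accca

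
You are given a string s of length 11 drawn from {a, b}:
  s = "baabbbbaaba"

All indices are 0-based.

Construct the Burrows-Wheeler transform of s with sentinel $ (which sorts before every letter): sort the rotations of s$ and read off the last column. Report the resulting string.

abbbaaab$bba

rank  rotation      last
    0  $baabbbbaaba  a
    1  a$baabbbbaab  b
    2  aaba$baabbbb  b
    3  aabbbbaaba$b  b
    4  aba$baabbbba  a
    5  abbbbaaba$ba  a
    6  ba$baabbbbaa  a
    7  baaba$baabbb  b
    8  baabbbbaaba$  $
    9  bbaaba$baabb  b
   10  bbbaaba$baab  b
   11  bbbbaaba$baa  a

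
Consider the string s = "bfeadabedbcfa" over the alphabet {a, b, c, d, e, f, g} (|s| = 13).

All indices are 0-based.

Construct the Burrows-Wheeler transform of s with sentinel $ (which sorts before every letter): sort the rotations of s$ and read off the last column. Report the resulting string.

afdeda$baefbcb

rank  rotation        last
    0  $bfeadabedbcfa  a
    1  a$bfeadabedbcf  f
    2  abedbcfa$bfead  d
    3  adabedbcfa$bfe  e
    4  bcfa$bfeadabed  d
    5  bedbcfa$bfeada  a
    6  bfeadabedbcfa$  $
    7  cfa$bfeadabedb  b
    8  dabedbcfa$bfea  a
    9  dbcfa$bfeadabe  e
   10  eadabedbcfa$bf  f
   11  edbcfa$bfeadab  b
   12  fa$bfeadabedbc  c
   13  feadabedbcfa$b  b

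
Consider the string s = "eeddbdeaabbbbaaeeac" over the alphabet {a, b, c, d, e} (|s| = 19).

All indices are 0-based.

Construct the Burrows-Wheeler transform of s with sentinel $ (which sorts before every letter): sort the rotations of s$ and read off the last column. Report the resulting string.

cebaeabbbadadebdeea$

rank  rotation              last
    0  $eeddbdeaabbbbaaeeac  c
    1  aabbbbaaeeac$eeddbde  e
    2  aaeeac$eeddbdeaabbbb  b
    3  abbbbaaeeac$eeddbdea  a
    4  ac$eeddbdeaabbbbaaee  e
    5  aeeac$eeddbdeaabbbba  a
    6  baaeeac$eeddbdeaabbb  b
    7  bbaaeeac$eeddbdeaabb  b
    8  bbbaaeeac$eeddbdeaab  b
    9  bbbbaaeeac$eeddbdeaa  a
   10  bdeaabbbbaaeeac$eedd  d
   11  c$eeddbdeaabbbbaaeea  a
   12  dbdeaabbbbaaeeac$eed  d
   13  ddbdeaabbbbaaeeac$ee  e
   14  deaabbbbaaeeac$eeddb  b
   15  eaabbbbaaeeac$eeddbd  d
   16  eac$eeddbdeaabbbbaae  e
   17  eddbdeaabbbbaaeeac$e  e
   18  eeac$eeddbdeaabbbbaa  a
   19  eeddbdeaabbbbaaeeac$  $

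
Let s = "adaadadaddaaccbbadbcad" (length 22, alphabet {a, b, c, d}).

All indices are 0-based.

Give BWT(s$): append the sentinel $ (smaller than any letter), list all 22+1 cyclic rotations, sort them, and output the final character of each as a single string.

dddac$adbdbcdbcaadaaaaa

rank  rotation                 last
    0  $adaadadaddaaccbbadbcad  d
    1  aaccbbadbcad$adaadadadd  d
    2  aadadaddaaccbbadbcad$ad  d
    3  accbbadbcad$adaadadadda  a
    4  ad$adaadadaddaaccbbadbc  c
    5  adaadadaddaaccbbadbcad$  $
    6  adadaddaaccbbadbcad$ada  a
    7  adaddaaccbbadbcad$adaad  d
    8  adbcad$adaadadaddaaccbb  b
    9  addaaccbbadbcad$adaadad  d
   10  badbcad$adaadadaddaaccb  b
   11  bbadbcad$adaadadaddaacc  c
   12  bcad$adaadadaddaaccbbad  d
   13  cad$adaadadaddaaccbbadb  b
   14  cbbadbcad$adaadadaddaac  c
   15  ccbbadbcad$adaadadaddaa  a
   16  d$adaadadaddaaccbbadbca  a
   17  daaccbbadbcad$adaadadad  d
   18  daadadaddaaccbbadbcad$a  a
   19  dadaddaaccbbadbcad$adaa  a
   20  daddaaccbbadbcad$adaada  a
   21  dbcad$adaadadaddaaccbba  a
   22  ddaaccbbadbcad$adaadada  a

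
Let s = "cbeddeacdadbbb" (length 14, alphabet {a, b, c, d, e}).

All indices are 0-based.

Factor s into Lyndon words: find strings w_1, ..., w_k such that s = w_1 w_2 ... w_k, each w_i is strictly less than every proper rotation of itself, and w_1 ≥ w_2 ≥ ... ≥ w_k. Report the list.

["c", "bedde", "acdadbbb"]

emit factor 1: 'c' (i=0, period=1)
emit factor 2: 'bedde' (i=1, period=5)
emit factor 3: 'acdadbbb' (i=6, period=8)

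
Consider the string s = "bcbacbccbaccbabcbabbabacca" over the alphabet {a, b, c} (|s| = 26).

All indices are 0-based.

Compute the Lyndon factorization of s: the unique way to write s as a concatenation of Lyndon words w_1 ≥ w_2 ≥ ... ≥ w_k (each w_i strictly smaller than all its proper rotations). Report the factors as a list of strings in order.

emit factor 1: 'bc' (i=0, period=2)
emit factor 2: 'b' (i=2, period=1)
emit factor 3: 'acbccbaccb' (i=3, period=10)
emit factor 4: 'abcb' (i=13, period=4)
emit factor 5: 'abb' (i=17, period=3)
emit factor 6: 'abacc' (i=20, period=5)
emit factor 7: 'a' (i=25, period=1)

["bc", "b", "acbccbaccb", "abcb", "abb", "abacc", "a"]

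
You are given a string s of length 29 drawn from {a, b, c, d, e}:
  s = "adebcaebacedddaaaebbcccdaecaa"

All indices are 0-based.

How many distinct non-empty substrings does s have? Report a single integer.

399

rank | idx | suffix
   0 |  28 | a
   1 |  27 | aa
   2 |  14 | aaaebbcccdaecaa
   3 |  15 | aaebbcccdaecaa
   4 |   8 | acedddaaaebbcccdaecaa
   5 |   0 | adebcaebacedddaaaebbcccdaecaa
   6 |   5 | aebacedddaaaebbcccdaecaa
   7 |  16 | aebbcccdaecaa
   8 |  24 | aecaa
   9 |   7 | bacedddaaaebbcccdaecaa
  10 |  18 | bbcccdaecaa
  11 |   3 | bcaebacedddaaaebbcccdaecaa
  12 |  19 | bcccdaecaa
  13 |  26 | caa
  14 |   4 | caebacedddaaaebbcccdaecaa
  15 |  20 | cccdaecaa
  16 |  21 | ccdaecaa
  17 |  22 | cdaecaa
  18 |   9 | cedddaaaebbcccdaecaa
  19 |  13 | daaaebbcccdaecaa
  20 |  23 | daecaa
  21 |  12 | ddaaaebbcccdaecaa
  22 |  11 | dddaaaebbcccdaecaa
  23 |   1 | debcaebacedddaaaebbcccdaecaa
  24 |   6 | ebacedddaaaebbcccdaecaa
  25 |  17 | ebbcccdaecaa
  26 |   2 | ebcaebacedddaaaebbcccdaecaa
  27 |  25 | ecaa
  28 |  10 | edddaaaebbcccdaecaa

SA = [28, 27, 14, 15, 8, 0, 5, 16, 24, 7, 18, 3, 19, 26, 4, 20, 21, 22, 9, 13, 23, 12, 11, 1, 6, 17, 2, 25, 10]
[i] adj suffixes → lcp
  [1] 28/27 → 1 ('a')
  [2] 27/14 → 2 ('aa')
  [3] 14/15 → 2 ('aa')
  [4] 15/8 → 1 ('a')
  [5] 8/0 → 1 ('a')
  [6] 0/5 → 1 ('a')
  [7] 5/16 → 3 ('aeb')
  [8] 16/24 → 2 ('ae')
  [9] 24/7 → 0 ('')
  [10] 7/18 → 1 ('b')
  [11] 18/3 → 1 ('b')
  [12] 3/19 → 2 ('bc')
  [13] 19/26 → 0 ('')
  [14] 26/4 → 2 ('ca')
  [15] 4/20 → 1 ('c')
  [16] 20/21 → 2 ('cc')
  [17] 21/22 → 1 ('c')
  [18] 22/9 → 1 ('c')
  [19] 9/13 → 0 ('')
  [20] 13/23 → 2 ('da')
  [21] 23/12 → 1 ('d')
  [22] 12/11 → 2 ('dd')
  [23] 11/1 → 1 ('d')
  [24] 1/6 → 0 ('')
  [25] 6/17 → 2 ('eb')
  [26] 17/2 → 2 ('eb')
  [27] 2/25 → 1 ('e')
  [28] 25/10 → 1 ('e')

n(n+1)/2 = 29·30/2 = 435
Σ LCP = 0 + 1 + 2 + 2 + 1 + 1 + 1 + 3 + 2 + 0 + 1 + 1 + 2 + 0 + 2 + 1 + 2 + 1 + 1 + 0 + 2 + 1 + 2 + 1 + 0 + 2 + 2 + 1 + 1 = 36
distinct = 435 − 36 = 399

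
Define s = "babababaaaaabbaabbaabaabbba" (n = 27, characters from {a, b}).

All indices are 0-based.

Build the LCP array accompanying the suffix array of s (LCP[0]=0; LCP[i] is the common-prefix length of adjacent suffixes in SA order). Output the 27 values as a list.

rank→(start, suffix):
  0 → (26, 'a')
  1 → (7, 'aaaaabbaabbaabaabbba')
  2 → (8, 'aaaabbaabbaabaabbba')
  3 → (9, 'aaabbaabbaabaabbba')
  4 → (18, 'aabaabbba')
  5 → (14, 'aabbaabaabbba')
  6 → (10, 'aabbaabbaabaabbba')
  7 → (21, 'aabbba')
  8 → (5, 'abaaaaabbaabbaabaabbba')
  9 → (19, 'abaabbba')
  10 → (3, 'ababaaaaabbaabbaabaabbba')
  11 → (1, 'abababaaaaabbaabbaabaabbba')
  12 → (15, 'abbaabaabbba')
  13 → (11, 'abbaabbaabaabbba')
  14 → (22, 'abbba')
  15 → (25, 'ba')
  16 → (6, 'baaaaabbaabbaabaabbba')
  17 → (17, 'baabaabbba')
  18 → (13, 'baabbaabaabbba')
  19 → (20, 'baabbba')
  20 → (4, 'babaaaaabbaabbaabaabbba')
  21 → (2, 'bababaaaaabbaabbaabaabbba')
  22 → (0, 'babababaaaaabbaabbaabaabbba')
  23 → (24, 'bba')
  24 → (16, 'bbaabaabbba')
  25 → (12, 'bbaabbaabaabbba')
  26 → (23, 'bbba')

SA = [26, 7, 8, 9, 18, 14, 10, 21, 5, 19, 3, 1, 15, 11, 22, 25, 6, 17, 13, 20, 4, 2, 0, 24, 16, 12, 23]
rank  pair      lcp
   1  s[26:],s[7:]  1  'a'
   2  s[7:],s[8:]  4  'aaaa'
   3  s[8:],s[9:]  3  'aaa'
   4  s[9:],s[18:]  2  'aa'
   5  s[18:],s[14:]  3  'aab'
   6  s[14:],s[10:]  7  'aabbaab'
   7  s[10:],s[21:]  4  'aabb'
   8  s[21:],s[5:]  1  'a'
   9  s[5:],s[19:]  4  'abaa'
  10  s[19:],s[3:]  3  'aba'
  11  s[3:],s[1:]  5  'ababa'
  12  s[1:],s[15:]  2  'ab'
  13  s[15:],s[11:]  6  'abbaab'
  14  s[11:],s[22:]  3  'abb'
  15  s[22:],s[25:]  0  ''
  16  s[25:],s[6:]  2  'ba'
  17  s[6:],s[17:]  3  'baa'
  18  s[17:],s[13:]  4  'baab'
  19  s[13:],s[20:]  5  'baabb'
  20  s[20:],s[4:]  2  'ba'
  21  s[4:],s[2:]  4  'baba'
  22  s[2:],s[0:]  6  'bababa'
  23  s[0:],s[24:]  1  'b'
  24  s[24:],s[16:]  3  'bba'
  25  s[16:],s[12:]  5  'bbaab'
  26  s[12:],s[23:]  2  'bb'

[0, 1, 4, 3, 2, 3, 7, 4, 1, 4, 3, 5, 2, 6, 3, 0, 2, 3, 4, 5, 2, 4, 6, 1, 3, 5, 2]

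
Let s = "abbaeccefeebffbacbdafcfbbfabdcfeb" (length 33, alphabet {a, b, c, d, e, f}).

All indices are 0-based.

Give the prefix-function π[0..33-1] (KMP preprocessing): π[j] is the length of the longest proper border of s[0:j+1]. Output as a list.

[0, 0, 0, 1, 0, 0, 0, 0, 0, 0, 0, 0, 0, 0, 0, 1, 0, 0, 0, 1, 0, 0, 0, 0, 0, 0, 1, 2, 0, 0, 0, 0, 0]

π[0] = 0
j=1 s[j]='b': π[1]=0 (border '')
j=2 s[j]='b': π[2]=0 (border '')
j=3 s[j]='a': π[3]=1 (border 'a')
j=4 s[j]='e': k: 1→0; π[4]=0 (border '')
j=5 s[j]='c': π[5]=0 (border '')
j=6 s[j]='c': π[6]=0 (border '')
j=7 s[j]='e': π[7]=0 (border '')
j=8 s[j]='f': π[8]=0 (border '')
j=9 s[j]='e': π[9]=0 (border '')
j=10 s[j]='e': π[10]=0 (border '')
j=11 s[j]='b': π[11]=0 (border '')
j=12 s[j]='f': π[12]=0 (border '')
j=13 s[j]='f': π[13]=0 (border '')
j=14 s[j]='b': π[14]=0 (border '')
j=15 s[j]='a': π[15]=1 (border 'a')
j=16 s[j]='c': k: 1→0; π[16]=0 (border '')
j=17 s[j]='b': π[17]=0 (border '')
j=18 s[j]='d': π[18]=0 (border '')
j=19 s[j]='a': π[19]=1 (border 'a')
j=20 s[j]='f': k: 1→0; π[20]=0 (border '')
j=21 s[j]='c': π[21]=0 (border '')
j=22 s[j]='f': π[22]=0 (border '')
j=23 s[j]='b': π[23]=0 (border '')
j=24 s[j]='b': π[24]=0 (border '')
j=25 s[j]='f': π[25]=0 (border '')
j=26 s[j]='a': π[26]=1 (border 'a')
j=27 s[j]='b': π[27]=2 (border 'ab')
j=28 s[j]='d': k: 2→0; π[28]=0 (border '')
j=29 s[j]='c': π[29]=0 (border '')
j=30 s[j]='f': π[30]=0 (border '')
j=31 s[j]='e': π[31]=0 (border '')
j=32 s[j]='b': π[32]=0 (border '')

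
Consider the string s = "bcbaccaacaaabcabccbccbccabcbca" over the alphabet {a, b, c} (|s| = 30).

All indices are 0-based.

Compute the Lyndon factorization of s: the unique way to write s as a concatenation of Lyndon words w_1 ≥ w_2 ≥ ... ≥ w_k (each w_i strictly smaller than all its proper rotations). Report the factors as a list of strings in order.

emit factor 1: 'bc' (i=0, period=2)
emit factor 2: 'b' (i=2, period=1)
emit factor 3: 'acc' (i=3, period=3)
emit factor 4: 'aac' (i=6, period=3)
emit factor 5: 'aaabcabccbccbccabcbc' (i=9, period=20)
emit factor 6: 'a' (i=29, period=1)

["bc", "b", "acc", "aac", "aaabcabccbccbccabcbc", "a"]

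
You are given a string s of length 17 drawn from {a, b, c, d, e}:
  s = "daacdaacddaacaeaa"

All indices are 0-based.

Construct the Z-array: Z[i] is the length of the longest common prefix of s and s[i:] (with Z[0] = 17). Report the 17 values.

[17, 0, 0, 0, 5, 0, 0, 0, 1, 4, 0, 0, 0, 0, 0, 0, 0]

Z[0]=17
i=1: outside box; Z[1]=0
i=2: outside box; Z[2]=0
i=3: outside box; Z[3]=0
i=4: outside box; Z[4]=5 extend→box=[4,9)
i=5: min(r-i=4, Z[1]=0)=0; Z[5]=0
i=6: min(r-i=3, Z[2]=0)=0; Z[6]=0
i=7: min(r-i=2, Z[3]=0)=0; Z[7]=0
i=8: min(r-i=1, Z[4]=5)=1; Z[8]=1
i=9: outside box; Z[9]=4 extend→box=[9,13)
i=10: min(r-i=3, Z[1]=0)=0; Z[10]=0
i=11: min(r-i=2, Z[2]=0)=0; Z[11]=0
i=12: min(r-i=1, Z[3]=0)=0; Z[12]=0
i=13: outside box; Z[13]=0
i=14: outside box; Z[14]=0
i=15: outside box; Z[15]=0
i=16: outside box; Z[16]=0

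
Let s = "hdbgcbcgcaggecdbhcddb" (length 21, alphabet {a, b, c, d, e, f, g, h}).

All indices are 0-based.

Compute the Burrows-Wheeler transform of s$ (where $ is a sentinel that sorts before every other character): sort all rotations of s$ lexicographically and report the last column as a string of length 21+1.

bcdcddggehbdhccgcbgab$

rank  rotation                last
    0  $hdbgcbcgcaggecdbhcddb  b
    1  aggecdbhcddb$hdbgcbcgc  c
    2  b$hdbgcbcgcaggecdbhcdd  d
    3  bcgcaggecdbhcddb$hdbgc  c
    4  bgcbcgcaggecdbhcddb$hd  d
    5  bhcddb$hdbgcbcgcaggecd  d
    6  caggecdbhcddb$hdbgcbcg  g
    7  cbcgcaggecdbhcddb$hdbg  g
    8  cdbhcddb$hdbgcbcgcagge  e
    9  cddb$hdbgcbcgcaggecdbh  h
   10  cgcaggecdbhcddb$hdbgcb  b
   11  db$hdbgcbcgcaggecdbhcd  d
   12  dbgcbcgcaggecdbhcddb$h  h
   13  dbhcddb$hdbgcbcgcaggec  c
   14  ddb$hdbgcbcgcaggecdbhc  c
   15  ecdbhcddb$hdbgcbcgcagg  g
   16  gcaggecdbhcddb$hdbgcbc  c
   17  gcbcgcaggecdbhcddb$hdb  b
   18  gecdbhcddb$hdbgcbcgcag  g
   19  ggecdbhcddb$hdbgcbcgca  a
   20  hcddb$hdbgcbcgcaggecdb  b
   21  hdbgcbcgcaggecdbhcddb$  $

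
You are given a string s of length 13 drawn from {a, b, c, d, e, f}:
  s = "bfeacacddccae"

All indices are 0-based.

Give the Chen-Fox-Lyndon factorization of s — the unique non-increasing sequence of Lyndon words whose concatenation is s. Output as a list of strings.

emit factor 1: 'bfe' (i=0, period=3)
emit factor 2: 'acacddccae' (i=3, period=10)

["bfe", "acacddccae"]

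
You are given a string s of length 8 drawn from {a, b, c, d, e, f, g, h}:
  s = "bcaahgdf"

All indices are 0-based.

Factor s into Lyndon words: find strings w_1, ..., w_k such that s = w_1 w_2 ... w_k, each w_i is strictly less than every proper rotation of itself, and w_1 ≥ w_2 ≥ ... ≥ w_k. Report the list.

emit factor 1: 'bc' (i=0, period=2)
emit factor 2: 'aahgdf' (i=2, period=6)

["bc", "aahgdf"]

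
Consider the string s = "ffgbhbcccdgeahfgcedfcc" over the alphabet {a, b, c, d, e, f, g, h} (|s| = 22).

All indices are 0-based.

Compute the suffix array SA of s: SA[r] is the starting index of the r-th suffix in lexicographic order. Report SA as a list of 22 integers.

[12, 5, 3, 21, 20, 6, 7, 8, 16, 18, 9, 11, 17, 19, 0, 1, 14, 2, 15, 10, 4, 13]

rank→(start, suffix):
  0 → (12, 'ahfgcedfcc')
  1 → (5, 'bcccdgeahfgcedfcc')
  2 → (3, 'bhbcccdgeahfgcedfcc')
  3 → (21, 'c')
  4 → (20, 'cc')
  5 → (6, 'cccdgeahfgcedfcc')
  6 → (7, 'ccdgeahfgcedfcc')
  7 → (8, 'cdgeahfgcedfcc')
  8 → (16, 'cedfcc')
  9 → (18, 'dfcc')
  10 → (9, 'dgeahfgcedfcc')
  11 → (11, 'eahfgcedfcc')
  12 → (17, 'edfcc')
  13 → (19, 'fcc')
  14 → (0, 'ffgbhbcccdgeahfgcedfcc')
  15 → (1, 'fgbhbcccdgeahfgcedfcc')
  16 → (14, 'fgcedfcc')
  17 → (2, 'gbhbcccdgeahfgcedfcc')
  18 → (15, 'gcedfcc')
  19 → (10, 'geahfgcedfcc')
  20 → (4, 'hbcccdgeahfgcedfcc')
  21 → (13, 'hfgcedfcc')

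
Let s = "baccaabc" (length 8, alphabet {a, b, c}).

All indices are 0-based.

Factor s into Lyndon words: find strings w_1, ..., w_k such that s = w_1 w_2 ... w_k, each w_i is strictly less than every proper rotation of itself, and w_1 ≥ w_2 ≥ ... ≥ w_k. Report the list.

["b", "acc", "aabc"]

emit factor 1: 'b' (i=0, period=1)
emit factor 2: 'acc' (i=1, period=3)
emit factor 3: 'aabc' (i=4, period=4)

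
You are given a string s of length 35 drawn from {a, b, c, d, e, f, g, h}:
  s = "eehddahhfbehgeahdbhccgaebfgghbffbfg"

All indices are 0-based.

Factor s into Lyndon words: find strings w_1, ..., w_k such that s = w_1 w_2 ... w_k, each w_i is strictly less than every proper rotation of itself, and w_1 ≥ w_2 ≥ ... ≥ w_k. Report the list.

emit factor 1: 'eeh' (i=0, period=3)
emit factor 2: 'd' (i=3, period=1)
emit factor 3: 'd' (i=4, period=1)
emit factor 4: 'ahhfbehge' (i=5, period=9)
emit factor 5: 'ahdbhccg' (i=14, period=8)
emit factor 6: 'aebfgghbffbfg' (i=22, period=13)

["eeh", "d", "d", "ahhfbehge", "ahdbhccg", "aebfgghbffbfg"]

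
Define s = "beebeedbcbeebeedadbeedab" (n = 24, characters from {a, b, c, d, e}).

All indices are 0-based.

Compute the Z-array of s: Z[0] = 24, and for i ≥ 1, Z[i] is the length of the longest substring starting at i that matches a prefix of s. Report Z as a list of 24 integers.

Z[0]=24
i=1: fresh scan; Z[1]=0
i=2: fresh scan; Z[2]=0
i=3: fresh scan; Z[3]=3 extend→box=[3,6)
i=4: min(r-i=2, Z[1]=0)=0; Z[4]=0
i=5: min(r-i=1, Z[2]=0)=0; Z[5]=0
i=6: fresh scan; Z[6]=0
i=7: fresh scan; Z[7]=1 extend→box=[7,8)
i=8: fresh scan; Z[8]=0
i=9: fresh scan; Z[9]=7 extend→box=[9,16)
i=10: min(r-i=6, Z[1]=0)=0; Z[10]=0
i=11: min(r-i=5, Z[2]=0)=0; Z[11]=0
i=12: min(r-i=4, Z[3]=3)=3; Z[12]=3
i=13: min(r-i=3, Z[4]=0)=0; Z[13]=0
i=14: min(r-i=2, Z[5]=0)=0; Z[14]=0
i=15: min(r-i=1, Z[6]=0)=0; Z[15]=0
i=16: fresh scan; Z[16]=0
i=17: fresh scan; Z[17]=0
i=18: fresh scan; Z[18]=3 extend→box=[18,21)
i=19: min(r-i=2, Z[1]=0)=0; Z[19]=0
i=20: min(r-i=1, Z[2]=0)=0; Z[20]=0
i=21: fresh scan; Z[21]=0
i=22: fresh scan; Z[22]=0
i=23: fresh scan; Z[23]=1 extend→box=[23,24)

[24, 0, 0, 3, 0, 0, 0, 1, 0, 7, 0, 0, 3, 0, 0, 0, 0, 0, 3, 0, 0, 0, 0, 1]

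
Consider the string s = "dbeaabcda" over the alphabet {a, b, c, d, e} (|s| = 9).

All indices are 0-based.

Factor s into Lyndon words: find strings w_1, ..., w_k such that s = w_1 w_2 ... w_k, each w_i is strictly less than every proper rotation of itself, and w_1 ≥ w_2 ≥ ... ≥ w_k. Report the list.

emit factor 1: 'd' (i=0, period=1)
emit factor 2: 'be' (i=1, period=2)
emit factor 3: 'aabcd' (i=3, period=5)
emit factor 4: 'a' (i=8, period=1)

["d", "be", "aabcd", "a"]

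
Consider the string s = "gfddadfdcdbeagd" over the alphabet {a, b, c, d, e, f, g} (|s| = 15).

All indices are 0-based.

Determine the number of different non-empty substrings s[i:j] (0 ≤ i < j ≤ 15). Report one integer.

111

rank | idx | suffix
   0 |   4 | adfdcdbeagd
   1 |  12 | agd
   2 |  10 | beagd
   3 |   8 | cdbeagd
   4 |  14 | d
   5 |   3 | dadfdcdbeagd
   6 |   9 | dbeagd
   7 |   7 | dcdbeagd
   8 |   2 | ddadfdcdbeagd
   9 |   5 | dfdcdbeagd
  10 |  11 | eagd
  11 |   6 | fdcdbeagd
  12 |   1 | fddadfdcdbeagd
  13 |  13 | gd
  14 |   0 | gfddadfdcdbeagd

SA = [4, 12, 10, 8, 14, 3, 9, 7, 2, 5, 11, 6, 1, 13, 0]
i: (SA[i-1],SA[i]) lcp shared
  1: (4,12) 1 'a'
  2: (12,10) 0 ''
  3: (10,8) 0 ''
  4: (8,14) 0 ''
  5: (14,3) 1 'd'
  6: (3,9) 1 'd'
  7: (9,7) 1 'd'
  8: (7,2) 1 'd'
  9: (2,5) 1 'd'
  10: (5,11) 0 ''
  11: (11,6) 0 ''
  12: (6,1) 2 'fd'
  13: (1,13) 0 ''
  14: (13,0) 1 'g'

n(n+1)/2 = 15·16/2 = 120
Σ LCP = 0 + 1 + 0 + 0 + 0 + 1 + 1 + 1 + 1 + 1 + 0 + 0 + 2 + 0 + 1 = 9
distinct = 120 − 9 = 111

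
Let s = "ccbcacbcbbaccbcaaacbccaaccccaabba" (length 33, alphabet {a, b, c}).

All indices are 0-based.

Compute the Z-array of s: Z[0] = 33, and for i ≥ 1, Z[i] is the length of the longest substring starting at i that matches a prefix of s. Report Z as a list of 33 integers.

Z[0]=33
i=1: i≥r, start 0; Z[1]=1 scan→box=[1,2)
i=2: i≥r, start 0; Z[2]=0
i=3: i≥r, start 0; Z[3]=1 scan→box=[3,4)
i=4: i≥r, start 0; Z[4]=0
i=5: i≥r, start 0; Z[5]=1 scan→box=[5,6)
i=6: i≥r, start 0; Z[6]=0
i=7: i≥r, start 0; Z[7]=1 scan→box=[7,8)
i=8: i≥r, start 0; Z[8]=0
i=9: i≥r, start 0; Z[9]=0
i=10: i≥r, start 0; Z[10]=0
i=11: i≥r, start 0; Z[11]=5 scan→box=[11,16)
i=12: min(r-i=4, Z[1]=1)=1; Z[12]=1
i=13: min(r-i=3, Z[2]=0)=0; Z[13]=0
i=14: min(r-i=2, Z[3]=1)=1; Z[14]=1
i=15: min(r-i=1, Z[4]=0)=0; Z[15]=0
i=16: i≥r, start 0; Z[16]=0
i=17: i≥r, start 0; Z[17]=0
i=18: i≥r, start 0; Z[18]=1 scan→box=[18,19)
i=19: i≥r, start 0; Z[19]=0
i=20: i≥r, start 0; Z[20]=2 scan→box=[20,22)
i=21: min(r-i=1, Z[1]=1)=1; Z[21]=1
i=22: i≥r, start 0; Z[22]=0
i=23: i≥r, start 0; Z[23]=0
i=24: i≥r, start 0; Z[24]=2 scan→box=[24,26)
i=25: min(r-i=1, Z[1]=1)=1; Z[25]=2 scan→box=[25,27)
i=26: min(r-i=1, Z[1]=1)=1; Z[26]=2 scan→box=[26,28)
i=27: min(r-i=1, Z[1]=1)=1; Z[27]=1
i=28: i≥r, start 0; Z[28]=0
i=29: i≥r, start 0; Z[29]=0
i=30: i≥r, start 0; Z[30]=0
i=31: i≥r, start 0; Z[31]=0
i=32: i≥r, start 0; Z[32]=0

[33, 1, 0, 1, 0, 1, 0, 1, 0, 0, 0, 5, 1, 0, 1, 0, 0, 0, 1, 0, 2, 1, 0, 0, 2, 2, 2, 1, 0, 0, 0, 0, 0]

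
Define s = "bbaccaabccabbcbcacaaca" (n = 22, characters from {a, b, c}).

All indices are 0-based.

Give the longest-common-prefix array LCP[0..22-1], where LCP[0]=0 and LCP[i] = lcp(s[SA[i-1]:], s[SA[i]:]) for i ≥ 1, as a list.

rank→(start, suffix):
  0 → (21, 'a')
  1 → (5, 'aabccabbcbcacaaca')
  2 → (18, 'aaca')
  3 → (10, 'abbcbcacaaca')
  4 → (6, 'abccabbcbcacaaca')
  5 → (19, 'aca')
  6 → (16, 'acaaca')
  7 → (2, 'accaabccabbcbcacaaca')
  8 → (1, 'baccaabccabbcbcacaaca')
  9 → (0, 'bbaccaabccabbcbcacaaca')
  10 → (11, 'bbcbcacaaca')
  11 → (14, 'bcacaaca')
  12 → (12, 'bcbcacaaca')
  13 → (7, 'bccabbcbcacaaca')
  14 → (20, 'ca')
  15 → (4, 'caabccabbcbcacaaca')
  16 → (17, 'caaca')
  17 → (9, 'cabbcbcacaaca')
  18 → (15, 'cacaaca')
  19 → (13, 'cbcacaaca')
  20 → (3, 'ccaabccabbcbcacaaca')
  21 → (8, 'ccabbcbcacaaca')

SA = [21, 5, 18, 10, 6, 19, 16, 2, 1, 0, 11, 14, 12, 7, 20, 4, 17, 9, 15, 13, 3, 8]
i: (SA[i-1],SA[i]) lcp shared
  1: (21,5) 1 'a'
  2: (5,18) 2 'aa'
  3: (18,10) 1 'a'
  4: (10,6) 2 'ab'
  5: (6,19) 1 'a'
  6: (19,16) 3 'aca'
  7: (16,2) 2 'ac'
  8: (2,1) 0 ''
  9: (1,0) 1 'b'
  10: (0,11) 2 'bb'
  11: (11,14) 1 'b'
  12: (14,12) 2 'bc'
  13: (12,7) 2 'bc'
  14: (7,20) 0 ''
  15: (20,4) 2 'ca'
  16: (4,17) 3 'caa'
  17: (17,9) 2 'ca'
  18: (9,15) 2 'ca'
  19: (15,13) 1 'c'
  20: (13,3) 1 'c'
  21: (3,8) 3 'cca'

[0, 1, 2, 1, 2, 1, 3, 2, 0, 1, 2, 1, 2, 2, 0, 2, 3, 2, 2, 1, 1, 3]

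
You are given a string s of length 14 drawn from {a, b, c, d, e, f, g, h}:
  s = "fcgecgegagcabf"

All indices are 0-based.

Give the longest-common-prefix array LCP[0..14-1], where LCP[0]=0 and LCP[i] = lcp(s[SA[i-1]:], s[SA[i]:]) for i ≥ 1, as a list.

[0, 1, 0, 0, 1, 3, 0, 1, 0, 1, 0, 1, 1, 2]

sorted suffixes:
  #0 SA[0]=11  'abf'
  #1 SA[1]=8  'agcabf'
  #2 SA[2]=12  'bf'
  #3 SA[3]=10  'cabf'
  #4 SA[4]=1  'cgecgegagcabf'
  #5 SA[5]=4  'cgegagcabf'
  #6 SA[6]=3  'ecgegagcabf'
  #7 SA[7]=6  'egagcabf'
  #8 SA[8]=13  'f'
  #9 SA[9]=0  'fcgecgegagcabf'
  #10 SA[10]=7  'gagcabf'
  #11 SA[11]=9  'gcabf'
  #12 SA[12]=2  'gecgegagcabf'
  #13 SA[13]=5  'gegagcabf'

SA = [11, 8, 12, 10, 1, 4, 3, 6, 13, 0, 7, 9, 2, 5]
i: (SA[i-1],SA[i]) lcp shared
  1: (11,8) 1 'a'
  2: (8,12) 0 ''
  3: (12,10) 0 ''
  4: (10,1) 1 'c'
  5: (1,4) 3 'cge'
  6: (4,3) 0 ''
  7: (3,6) 1 'e'
  8: (6,13) 0 ''
  9: (13,0) 1 'f'
  10: (0,7) 0 ''
  11: (7,9) 1 'g'
  12: (9,2) 1 'g'
  13: (2,5) 2 'ge'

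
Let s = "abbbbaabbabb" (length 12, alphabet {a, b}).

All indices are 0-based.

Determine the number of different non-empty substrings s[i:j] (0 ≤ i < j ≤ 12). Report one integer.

rank→(start, suffix):
  0 → (5, 'aabbabb')
  1 → (9, 'abb')
  2 → (6, 'abbabb')
  3 → (0, 'abbbbaabbabb')
  4 → (11, 'b')
  5 → (4, 'baabbabb')
  6 → (8, 'babb')
  7 → (10, 'bb')
  8 → (3, 'bbaabbabb')
  9 → (7, 'bbabb')
  10 → (2, 'bbbaabbabb')
  11 → (1, 'bbbbaabbabb')

SA = [5, 9, 6, 0, 11, 4, 8, 10, 3, 7, 2, 1]
[i] adj suffixes → lcp
  [1] 5/9 → 1 ('a')
  [2] 9/6 → 3 ('abb')
  [3] 6/0 → 3 ('abb')
  [4] 0/11 → 0 ('')
  [5] 11/4 → 1 ('b')
  [6] 4/8 → 2 ('ba')
  [7] 8/10 → 1 ('b')
  [8] 10/3 → 2 ('bb')
  [9] 3/7 → 3 ('bba')
  [10] 7/2 → 2 ('bb')
  [11] 2/1 → 3 ('bbb')

n(n+1)/2 = 12·13/2 = 78
Σ LCP = 0 + 1 + 3 + 3 + 0 + 1 + 2 + 1 + 2 + 3 + 2 + 3 = 21
distinct = 78 − 21 = 57

57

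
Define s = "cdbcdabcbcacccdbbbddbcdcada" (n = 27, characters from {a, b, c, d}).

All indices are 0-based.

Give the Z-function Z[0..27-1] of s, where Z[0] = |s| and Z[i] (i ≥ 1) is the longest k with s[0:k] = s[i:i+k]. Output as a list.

[27, 0, 0, 2, 0, 0, 0, 1, 0, 1, 0, 1, 1, 3, 0, 0, 0, 0, 0, 0, 0, 2, 0, 1, 0, 0, 0]

Z[0]=27
i=1: fresh scan; Z[1]=0
i=2: fresh scan; Z[2]=0
i=3: fresh scan; Z[3]=2 extend→box=[3,5)
i=4: min(r-i=1, Z[1]=0)=0; Z[4]=0
i=5: fresh scan; Z[5]=0
i=6: fresh scan; Z[6]=0
i=7: fresh scan; Z[7]=1 extend→box=[7,8)
i=8: fresh scan; Z[8]=0
i=9: fresh scan; Z[9]=1 extend→box=[9,10)
i=10: fresh scan; Z[10]=0
i=11: fresh scan; Z[11]=1 extend→box=[11,12)
i=12: fresh scan; Z[12]=1 extend→box=[12,13)
i=13: fresh scan; Z[13]=3 extend→box=[13,16)
i=14: min(r-i=2, Z[1]=0)=0; Z[14]=0
i=15: min(r-i=1, Z[2]=0)=0; Z[15]=0
i=16: fresh scan; Z[16]=0
i=17: fresh scan; Z[17]=0
i=18: fresh scan; Z[18]=0
i=19: fresh scan; Z[19]=0
i=20: fresh scan; Z[20]=0
i=21: fresh scan; Z[21]=2 extend→box=[21,23)
i=22: min(r-i=1, Z[1]=0)=0; Z[22]=0
i=23: fresh scan; Z[23]=1 extend→box=[23,24)
i=24: fresh scan; Z[24]=0
i=25: fresh scan; Z[25]=0
i=26: fresh scan; Z[26]=0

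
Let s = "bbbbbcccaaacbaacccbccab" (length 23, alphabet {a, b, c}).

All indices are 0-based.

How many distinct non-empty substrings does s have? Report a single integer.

236

rank | idx | suffix
   0 |   8 | aaacbaacccbccab
   1 |   9 | aacbaacccbccab
   2 |  13 | aacccbccab
   3 |  21 | ab
   4 |  10 | acbaacccbccab
   5 |  14 | acccbccab
   6 |  22 | b
   7 |  12 | baacccbccab
   8 |   0 | bbbbbcccaaacbaacccbccab
   9 |   1 | bbbbcccaaacbaacccbccab
  10 |   2 | bbbcccaaacbaacccbccab
  11 |   3 | bbcccaaacbaacccbccab
  12 |  18 | bccab
  13 |   4 | bcccaaacbaacccbccab
  14 |   7 | caaacbaacccbccab
  15 |  20 | cab
  16 |  11 | cbaacccbccab
  17 |  17 | cbccab
  18 |   6 | ccaaacbaacccbccab
  19 |  19 | ccab
  20 |  16 | ccbccab
  21 |   5 | cccaaacbaacccbccab
  22 |  15 | cccbccab

SA = [8, 9, 13, 21, 10, 14, 22, 12, 0, 1, 2, 3, 18, 4, 7, 20, 11, 17, 6, 19, 16, 5, 15]
i: (SA[i-1],SA[i]) lcp shared
  1: (8,9) 2 'aa'
  2: (9,13) 3 'aac'
  3: (13,21) 1 'a'
  4: (21,10) 1 'a'
  5: (10,14) 2 'ac'
  6: (14,22) 0 ''
  7: (22,12) 1 'b'
  8: (12,0) 1 'b'
  9: (0,1) 4 'bbbb'
  10: (1,2) 3 'bbb'
  11: (2,3) 2 'bb'
  12: (3,18) 1 'b'
  13: (18,4) 3 'bcc'
  14: (4,7) 0 ''
  15: (7,20) 2 'ca'
  16: (20,11) 1 'c'
  17: (11,17) 2 'cb'
  18: (17,6) 1 'c'
  19: (6,19) 3 'cca'
  20: (19,16) 2 'cc'
  21: (16,5) 2 'cc'
  22: (5,15) 3 'ccc'

n(n+1)/2 = 23·24/2 = 276
Σ LCP = 0 + 2 + 3 + 1 + 1 + 2 + 0 + 1 + 1 + 4 + 3 + 2 + 1 + 3 + 0 + 2 + 1 + 2 + 1 + 3 + 2 + 2 + 3 = 40
distinct = 276 − 40 = 236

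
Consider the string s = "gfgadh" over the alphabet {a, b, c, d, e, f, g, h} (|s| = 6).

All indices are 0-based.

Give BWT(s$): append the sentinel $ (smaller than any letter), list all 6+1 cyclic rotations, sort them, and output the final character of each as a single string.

hgagf$d

rank  rotation last
    0  $gfgadh  h
    1  adh$gfg  g
    2  dh$gfga  a
    3  fgadh$g  g
    4  gadh$gf  f
    5  gfgadh$  $
    6  h$gfgad  d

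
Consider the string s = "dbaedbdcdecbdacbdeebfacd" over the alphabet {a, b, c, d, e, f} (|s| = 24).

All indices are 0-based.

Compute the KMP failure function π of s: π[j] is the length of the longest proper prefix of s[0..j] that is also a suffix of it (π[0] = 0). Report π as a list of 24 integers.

π[0] = 0
j=1 s[j]='b': π[1]=0 (border '')
j=2 s[j]='a': π[2]=0 (border '')
j=3 s[j]='e': π[3]=0 (border '')
j=4 s[j]='d': π[4]=1 (border 'd')
j=5 s[j]='b': π[5]=2 (border 'db')
j=6 s[j]='d': k: 2→0; π[6]=1 (border 'd')
j=7 s[j]='c': k: 1→0; π[7]=0 (border '')
j=8 s[j]='d': π[8]=1 (border 'd')
j=9 s[j]='e': k: 1→0; π[9]=0 (border '')
j=10 s[j]='c': π[10]=0 (border '')
j=11 s[j]='b': π[11]=0 (border '')
j=12 s[j]='d': π[12]=1 (border 'd')
j=13 s[j]='a': k: 1→0; π[13]=0 (border '')
j=14 s[j]='c': π[14]=0 (border '')
j=15 s[j]='b': π[15]=0 (border '')
j=16 s[j]='d': π[16]=1 (border 'd')
j=17 s[j]='e': k: 1→0; π[17]=0 (border '')
j=18 s[j]='e': π[18]=0 (border '')
j=19 s[j]='b': π[19]=0 (border '')
j=20 s[j]='f': π[20]=0 (border '')
j=21 s[j]='a': π[21]=0 (border '')
j=22 s[j]='c': π[22]=0 (border '')
j=23 s[j]='d': π[23]=1 (border 'd')

[0, 0, 0, 0, 1, 2, 1, 0, 1, 0, 0, 0, 1, 0, 0, 0, 1, 0, 0, 0, 0, 0, 0, 1]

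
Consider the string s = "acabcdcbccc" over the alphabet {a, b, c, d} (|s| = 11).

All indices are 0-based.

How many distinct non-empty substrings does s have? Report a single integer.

rank | idx | suffix
   0 |   2 | abcdcbccc
   1 |   0 | acabcdcbccc
   2 |   7 | bccc
   3 |   3 | bcdcbccc
   4 |  10 | c
   5 |   1 | cabcdcbccc
   6 |   6 | cbccc
   7 |   9 | cc
   8 |   8 | ccc
   9 |   4 | cdcbccc
  10 |   5 | dcbccc

SA = [2, 0, 7, 3, 10, 1, 6, 9, 8, 4, 5]
rank  pair      lcp
   1  s[2:],s[0:]  1  'a'
   2  s[0:],s[7:]  0  ''
   3  s[7:],s[3:]  2  'bc'
   4  s[3:],s[10:]  0  ''
   5  s[10:],s[1:]  1  'c'
   6  s[1:],s[6:]  1  'c'
   7  s[6:],s[9:]  1  'c'
   8  s[9:],s[8:]  2  'cc'
   9  s[8:],s[4:]  1  'c'
  10  s[4:],s[5:]  0  ''

n(n+1)/2 = 11·12/2 = 66
Σ LCP = 0 + 1 + 0 + 2 + 0 + 1 + 1 + 1 + 2 + 1 + 0 = 9
distinct = 66 − 9 = 57

57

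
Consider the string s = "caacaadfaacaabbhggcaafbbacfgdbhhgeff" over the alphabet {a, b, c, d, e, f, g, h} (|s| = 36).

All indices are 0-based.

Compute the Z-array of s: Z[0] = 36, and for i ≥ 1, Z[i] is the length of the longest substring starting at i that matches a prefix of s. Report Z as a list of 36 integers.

[36, 0, 0, 3, 0, 0, 0, 0, 0, 0, 3, 0, 0, 0, 0, 0, 0, 0, 3, 0, 0, 0, 0, 0, 0, 1, 0, 0, 0, 0, 0, 0, 0, 0, 0, 0]

Z[0]=36
i=1: outside box; Z[1]=0
i=2: outside box; Z[2]=0
i=3: outside box; Z[3]=3 grow→box=[3,6)
i=4: min(r-i=2, Z[1]=0)=0; Z[4]=0
i=5: min(r-i=1, Z[2]=0)=0; Z[5]=0
i=6: outside box; Z[6]=0
i=7: outside box; Z[7]=0
i=8: outside box; Z[8]=0
i=9: outside box; Z[9]=0
i=10: outside box; Z[10]=3 grow→box=[10,13)
i=11: min(r-i=2, Z[1]=0)=0; Z[11]=0
i=12: min(r-i=1, Z[2]=0)=0; Z[12]=0
i=13: outside box; Z[13]=0
i=14: outside box; Z[14]=0
i=15: outside box; Z[15]=0
i=16: outside box; Z[16]=0
i=17: outside box; Z[17]=0
i=18: outside box; Z[18]=3 grow→box=[18,21)
i=19: min(r-i=2, Z[1]=0)=0; Z[19]=0
i=20: min(r-i=1, Z[2]=0)=0; Z[20]=0
i=21: outside box; Z[21]=0
i=22: outside box; Z[22]=0
i=23: outside box; Z[23]=0
i=24: outside box; Z[24]=0
i=25: outside box; Z[25]=1 grow→box=[25,26)
i=26: outside box; Z[26]=0
i=27: outside box; Z[27]=0
i=28: outside box; Z[28]=0
i=29: outside box; Z[29]=0
i=30: outside box; Z[30]=0
i=31: outside box; Z[31]=0
i=32: outside box; Z[32]=0
i=33: outside box; Z[33]=0
i=34: outside box; Z[34]=0
i=35: outside box; Z[35]=0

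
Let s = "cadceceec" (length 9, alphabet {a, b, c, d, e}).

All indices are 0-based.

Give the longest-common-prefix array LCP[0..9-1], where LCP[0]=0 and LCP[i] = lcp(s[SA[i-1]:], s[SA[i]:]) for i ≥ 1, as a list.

sorted suffixes:
  #0 SA[0]=1  'adceceec'
  #1 SA[1]=8  'c'
  #2 SA[2]=0  'cadceceec'
  #3 SA[3]=3  'ceceec'
  #4 SA[4]=5  'ceec'
  #5 SA[5]=2  'dceceec'
  #6 SA[6]=7  'ec'
  #7 SA[7]=4  'eceec'
  #8 SA[8]=6  'eec'

SA = [1, 8, 0, 3, 5, 2, 7, 4, 6]
[i] adj suffixes → lcp
  [1] 1/8 → 0 ('')
  [2] 8/0 → 1 ('c')
  [3] 0/3 → 1 ('c')
  [4] 3/5 → 2 ('ce')
  [5] 5/2 → 0 ('')
  [6] 2/7 → 0 ('')
  [7] 7/4 → 2 ('ec')
  [8] 4/6 → 1 ('e')

[0, 0, 1, 1, 2, 0, 0, 2, 1]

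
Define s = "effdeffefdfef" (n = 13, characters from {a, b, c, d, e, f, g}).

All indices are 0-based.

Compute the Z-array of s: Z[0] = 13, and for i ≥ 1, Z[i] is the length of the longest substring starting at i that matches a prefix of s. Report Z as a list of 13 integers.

Z[0]=13
i=1: fresh scan; Z[1]=0
i=2: fresh scan; Z[2]=0
i=3: fresh scan; Z[3]=0
i=4: fresh scan; Z[4]=3 scan→box=[4,7)
i=5: min(r-i=2, Z[1]=0)=0; Z[5]=0
i=6: min(r-i=1, Z[2]=0)=0; Z[6]=0
i=7: fresh scan; Z[7]=2 scan→box=[7,9)
i=8: min(r-i=1, Z[1]=0)=0; Z[8]=0
i=9: fresh scan; Z[9]=0
i=10: fresh scan; Z[10]=0
i=11: fresh scan; Z[11]=2 scan→box=[11,13)
i=12: min(r-i=1, Z[1]=0)=0; Z[12]=0

[13, 0, 0, 0, 3, 0, 0, 2, 0, 0, 0, 2, 0]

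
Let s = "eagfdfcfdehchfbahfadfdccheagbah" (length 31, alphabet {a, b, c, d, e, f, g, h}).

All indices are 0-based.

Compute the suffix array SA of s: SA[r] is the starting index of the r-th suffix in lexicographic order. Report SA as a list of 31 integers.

rank→(start, suffix):
  0 → (18, 'adfdccheagbah')
  1 → (26, 'agbah')
  2 → (1, 'agfdfcfdehchfbahfadfdccheagbah')
  3 → (29, 'ah')
  4 → (15, 'ahfadfdccheagbah')
  5 → (28, 'bah')
  6 → (14, 'bahfadfdccheagbah')
  7 → (22, 'ccheagbah')
  8 → (6, 'cfdehchfbahfadfdccheagbah')
  9 → (23, 'cheagbah')
  10 → (11, 'chfbahfadfdccheagbah')
  11 → (21, 'dccheagbah')
  12 → (8, 'dehchfbahfadfdccheagbah')
  13 → (4, 'dfcfdehchfbahfadfdccheagbah')
  14 → (19, 'dfdccheagbah')
  15 → (25, 'eagbah')
  16 → (0, 'eagfdfcfdehchfbahfadfdccheagbah')
  17 → (9, 'ehchfbahfadfdccheagbah')
  18 → (17, 'fadfdccheagbah')
  19 → (13, 'fbahfadfdccheagbah')
  20 → (5, 'fcfdehchfbahfadfdccheagbah')
  21 → (20, 'fdccheagbah')
  22 → (7, 'fdehchfbahfadfdccheagbah')
  23 → (3, 'fdfcfdehchfbahfadfdccheagbah')
  24 → (27, 'gbah')
  25 → (2, 'gfdfcfdehchfbahfadfdccheagbah')
  26 → (30, 'h')
  27 → (10, 'hchfbahfadfdccheagbah')
  28 → (24, 'heagbah')
  29 → (16, 'hfadfdccheagbah')
  30 → (12, 'hfbahfadfdccheagbah')

[18, 26, 1, 29, 15, 28, 14, 22, 6, 23, 11, 21, 8, 4, 19, 25, 0, 9, 17, 13, 5, 20, 7, 3, 27, 2, 30, 10, 24, 16, 12]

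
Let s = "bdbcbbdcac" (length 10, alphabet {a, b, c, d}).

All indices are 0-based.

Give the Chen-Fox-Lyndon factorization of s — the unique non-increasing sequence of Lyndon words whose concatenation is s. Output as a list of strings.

["bd", "bc", "bbdc", "ac"]

emit factor 1: 'bd' (i=0, period=2)
emit factor 2: 'bc' (i=2, period=2)
emit factor 3: 'bbdc' (i=4, period=4)
emit factor 4: 'ac' (i=8, period=2)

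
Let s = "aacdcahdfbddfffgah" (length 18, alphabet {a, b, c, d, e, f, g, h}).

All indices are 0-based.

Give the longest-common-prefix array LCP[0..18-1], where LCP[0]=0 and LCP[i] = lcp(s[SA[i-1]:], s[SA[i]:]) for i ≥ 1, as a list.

[0, 1, 1, 2, 0, 0, 1, 0, 1, 1, 2, 0, 1, 2, 1, 0, 0, 1]

sorted suffixes:
  #0 SA[0]=0  'aacdcahdfbddfffgah'
  #1 SA[1]=1  'acdcahdfbddfffgah'
  #2 SA[2]=16  'ah'
  #3 SA[3]=5  'ahdfbddfffgah'
  #4 SA[4]=9  'bddfffgah'
  #5 SA[5]=4  'cahdfbddfffgah'
  #6 SA[6]=2  'cdcahdfbddfffgah'
  #7 SA[7]=3  'dcahdfbddfffgah'
  #8 SA[8]=10  'ddfffgah'
  #9 SA[9]=7  'dfbddfffgah'
  #10 SA[10]=11  'dfffgah'
  #11 SA[11]=8  'fbddfffgah'
  #12 SA[12]=12  'fffgah'
  #13 SA[13]=13  'ffgah'
  #14 SA[14]=14  'fgah'
  #15 SA[15]=15  'gah'
  #16 SA[16]=17  'h'
  #17 SA[17]=6  'hdfbddfffgah'

SA = [0, 1, 16, 5, 9, 4, 2, 3, 10, 7, 11, 8, 12, 13, 14, 15, 17, 6]
rank  pair      lcp
   1  s[0:],s[1:]  1  'a'
   2  s[1:],s[16:]  1  'a'
   3  s[16:],s[5:]  2  'ah'
   4  s[5:],s[9:]  0  ''
   5  s[9:],s[4:]  0  ''
   6  s[4:],s[2:]  1  'c'
   7  s[2:],s[3:]  0  ''
   8  s[3:],s[10:]  1  'd'
   9  s[10:],s[7:]  1  'd'
  10  s[7:],s[11:]  2  'df'
  11  s[11:],s[8:]  0  ''
  12  s[8:],s[12:]  1  'f'
  13  s[12:],s[13:]  2  'ff'
  14  s[13:],s[14:]  1  'f'
  15  s[14:],s[15:]  0  ''
  16  s[15:],s[17:]  0  ''
  17  s[17:],s[6:]  1  'h'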